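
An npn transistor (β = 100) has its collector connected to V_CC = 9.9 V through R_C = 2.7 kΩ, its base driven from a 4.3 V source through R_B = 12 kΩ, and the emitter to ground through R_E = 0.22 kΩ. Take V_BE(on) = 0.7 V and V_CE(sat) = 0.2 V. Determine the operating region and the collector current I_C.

Assume active: I_B = (4.3 − 0.7)/(12 + 101×0.22) = 0.105 mA, I_C = β·I_B = 10.5 mA.
Then V_CE = 9.9 − 10.5×2.7 − 10.6×0.22 = -20.8 V < 0.2 V — the active assumption fails.
Re-solve with V_CE = 0.2 V. KCL at the emitter: V_E/R_E = (V_BB−0.7−V_E)/R_B + (V_CC−0.2−V_E)/R_C, giving V_E = 0.779 V.
I_C = (V_CC − 0.2 − V_E)/R_C = (9.7 − 0.779)/2.7 = 3.3 mA.
Check: I_B = (3.6 − 0.779)/12 = 0.235 mA, and β·I_B = 23.5 mA > I_C, confirming saturation.

saturation; I_C ≈ 3.3 mA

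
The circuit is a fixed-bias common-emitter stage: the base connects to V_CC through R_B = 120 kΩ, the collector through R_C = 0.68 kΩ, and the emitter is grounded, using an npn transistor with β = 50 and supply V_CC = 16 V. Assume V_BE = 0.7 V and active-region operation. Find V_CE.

V_CE ≈ 12 V

Base loop: V_CC = I_B·R_B + V_BE, so I_B = (16 − 0.7)/120 kΩ = 0.128 mA.
In the active region I_C = β·I_B = 50 × 0.128 = 6.38 mA.
Collector loop: V_CE = V_CC − I_C·R_C = 16 − 6.38×0.68 = 11.7 V.
Since V_CE = 11.7 V > V_CE(sat) ≈ 0.2 V, the transistor is in the active region as assumed.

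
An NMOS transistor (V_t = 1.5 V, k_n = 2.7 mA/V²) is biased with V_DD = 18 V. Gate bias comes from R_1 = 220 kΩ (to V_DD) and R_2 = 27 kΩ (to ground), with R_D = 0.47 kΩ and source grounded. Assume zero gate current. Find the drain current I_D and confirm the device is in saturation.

I_D ≈ 0.3 mA

V_G = V_DD·R_2/(R_1+R_2) = 18×27/247 = 1.97 V. With the source grounded, V_GS = V_G = 1.97 V.
Assume saturation: I_D = (k_n/2)(V_GS − V_t)² = (2.7/2)×(1.97 − 1.5)² = 1.35×0.468² = 0.295 mA.
V_DS = V_DD − I_D·R_D = 18 − 0.295×0.47 = 17.9 V.
Saturation requires V_DS ≥ V_GS − V_t = 0.468 V; 17.9 ≥ 0.468 ✓.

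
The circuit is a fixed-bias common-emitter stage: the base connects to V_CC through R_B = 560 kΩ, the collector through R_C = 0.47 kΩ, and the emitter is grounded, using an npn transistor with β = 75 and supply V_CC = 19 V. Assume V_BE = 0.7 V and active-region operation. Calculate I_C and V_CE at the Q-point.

Base loop: V_CC = I_B·R_B + V_BE, so I_B = (19 − 0.7)/560 kΩ = 0.0327 mA.
In the active region I_C = β·I_B = 75 × 0.0327 = 2.45 mA.
Collector loop: V_CE = V_CC − I_C·R_C = 19 − 2.45×0.47 = 17.8 V.
Since V_CE = 17.8 V > V_CE(sat) ≈ 0.2 V, the transistor is in the active region as assumed.

I_C ≈ 2.5 mA, V_CE ≈ 18 V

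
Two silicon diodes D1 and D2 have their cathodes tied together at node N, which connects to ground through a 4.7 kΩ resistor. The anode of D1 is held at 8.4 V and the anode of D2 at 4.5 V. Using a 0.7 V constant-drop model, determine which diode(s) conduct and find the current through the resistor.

Assume both conduct. Then node N would need to be at both 8.4−0.7 = 7.7 V and 4.5−0.7 = 3.8 V, which is impossible.
Assume only D1 conducts: V_N = 8.4 − 0.7 = 7.7 V, so I_R = 7.7/4.7 = 1.64 mA.
Check D2: its anode-to-cathode voltage is 4.5 − 7.7 = -3.2 V < 0.7 V, so it is off. The assumption is consistent.

Only D1 conducts; I_R ≈ 1.6 mA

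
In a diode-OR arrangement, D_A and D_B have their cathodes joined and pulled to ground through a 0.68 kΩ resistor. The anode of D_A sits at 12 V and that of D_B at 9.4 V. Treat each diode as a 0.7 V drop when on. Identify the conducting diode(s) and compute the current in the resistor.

Only D_A conducts; I_R ≈ 17 mA

Assume both conduct. Then node N would need to be at both 12−0.7 = 11.3 V and 9.4−0.7 = 8.7 V, which is impossible.
Assume only D_A conducts: V_N = 12 − 0.7 = 11.3 V, so I_R = 11.3/0.68 = 16.6 mA.
Check D_B: its anode-to-cathode voltage is 9.4 − 11.3 = -1.9 V < 0.7 V, so it is off. The assumption is consistent.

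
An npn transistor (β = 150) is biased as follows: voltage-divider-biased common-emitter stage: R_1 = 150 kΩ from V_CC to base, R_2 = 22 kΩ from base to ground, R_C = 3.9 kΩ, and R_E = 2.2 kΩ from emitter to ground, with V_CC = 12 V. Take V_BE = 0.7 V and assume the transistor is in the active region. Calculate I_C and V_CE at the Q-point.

Thevenize the base divider: V_Th = V_CC·R_2/(R_1+R_2) = 12×22/172 = 1.53 V, R_Th = R_1‖R_2 = 19.2 kΩ.
Base-emitter loop: V_Th = I_B·R_Th + V_BE + (β+1)I_B·R_E, so I_B = (1.53 − 0.7) / (19.2 + 151×2.2) = 0.00238 mA.
I_C = β·I_B = 150×0.00238 = 0.356 mA, and I_E = (β+1)I_B = 0.359 mA.
V_CE = V_CC − I_C·R_C − I_E·R_E = 12 − 0.356×3.9 − 0.359×2.2 = 9.82 V.
V_CE = 9.82 V > 0.2 V confirms active-region operation.

I_C ≈ 0.36 mA, V_CE ≈ 9.8 V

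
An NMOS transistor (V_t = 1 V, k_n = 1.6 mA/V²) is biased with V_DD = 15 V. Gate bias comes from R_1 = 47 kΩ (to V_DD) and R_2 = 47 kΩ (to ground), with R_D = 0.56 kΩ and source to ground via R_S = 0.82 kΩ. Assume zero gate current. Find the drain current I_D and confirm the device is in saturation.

I_D ≈ 4.9 mA

V_G = V_DD·R_2/(R_1+R_2) = 15×47/94 = 7.5 V.
Assume saturation: I_D = (k_n/2)(V_GS − V_t)² with V_GS = V_G − I_D·R_S = 7.5 − 0.82·I_D.
Substituting gives 0.538·I_D² − 9.53·I_D + 33.8 = 0, with roots I_D = 4.91 or 12.8 mA.
The root I_D = 12.8 mA gives V_GS = -3 V ≤ V_t, so take I_D = 4.91 mA.
Then V_GS = 3.48 V and V_DS = V_DD − I_D(R_D+R_S) = 15 − 4.91×1.38 = 8.23 V.
Saturation requires V_DS ≥ V_GS − V_t = 2.48 V; 8.23 ≥ 2.48 ✓.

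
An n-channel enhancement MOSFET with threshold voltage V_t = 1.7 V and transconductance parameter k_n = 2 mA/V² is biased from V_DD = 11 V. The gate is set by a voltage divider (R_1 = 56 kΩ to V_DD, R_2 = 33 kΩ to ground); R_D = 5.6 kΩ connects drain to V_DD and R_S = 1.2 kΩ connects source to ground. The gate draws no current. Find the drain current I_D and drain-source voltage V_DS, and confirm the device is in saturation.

V_G = V_DD·R_2/(R_1+R_2) = 11×33/89 = 4.08 V.
Assume saturation: I_D = (k_n/2)(V_GS − V_t)² with V_GS = V_G − I_D·R_S = 4.08 − 1.2·I_D.
Substituting gives 1.44·I_D² − 6.71·I_D + 5.66 = 0, with roots I_D = 1.11 or 3.55 mA.
The root I_D = 3.55 mA gives V_GS = -0.185 V ≤ V_t, so take I_D = 1.11 mA.
Then V_GS = 2.75 V and V_DS = V_DD − I_D(R_D+R_S) = 11 − 1.11×6.8 = 3.48 V.
Saturation requires V_DS ≥ V_GS − V_t = 1.05 V; 3.48 ≥ 1.05 ✓.

I_D ≈ 1.1 mA, V_DS ≈ 3.5 V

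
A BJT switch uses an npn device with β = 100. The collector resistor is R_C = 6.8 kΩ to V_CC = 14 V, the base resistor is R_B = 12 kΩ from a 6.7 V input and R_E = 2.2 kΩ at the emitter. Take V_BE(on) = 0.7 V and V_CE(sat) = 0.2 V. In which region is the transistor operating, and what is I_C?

Assume active: I_B = (6.7 − 0.7)/(12 + 101×2.2) = 0.0256 mA, I_C = β·I_B = 2.56 mA.
Then V_CE = 14 − 2.56×6.8 − 2.59×2.2 = -9.11 V < 0.2 V — the active assumption fails.
Re-solve with V_CE = 0.2 V. KCL at the emitter: V_E/R_E = (V_BB−0.7−V_E)/R_B + (V_CC−0.2−V_E)/R_C, giving V_E = 3.69 V.
I_C = (V_CC − 0.2 − V_E)/R_C = (13.8 − 3.69)/6.8 = 1.49 mA.
Check: I_B = (6 − 3.69)/12 = 0.192 mA, and β·I_B = 19.2 mA > I_C, confirming saturation.

saturation; I_C ≈ 1.5 mA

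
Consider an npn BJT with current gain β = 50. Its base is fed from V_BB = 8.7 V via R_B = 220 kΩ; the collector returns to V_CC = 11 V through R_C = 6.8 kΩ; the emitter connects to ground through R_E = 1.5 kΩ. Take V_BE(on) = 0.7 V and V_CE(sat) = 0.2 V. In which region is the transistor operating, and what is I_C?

saturation; I_C ≈ 1.3 mA

Assume active: I_B = (8.7 − 0.7)/(220 + 51×1.5) = 0.027 mA, I_C = β·I_B = 1.35 mA.
Then V_CE = 11 − 1.35×6.8 − 1.38×1.5 = -0.238 V < 0.2 V — the active assumption fails.
Re-solve with V_CE = 0.2 V. KCL at the emitter: V_E/R_E = (V_BB−0.7−V_E)/R_B + (V_CC−0.2−V_E)/R_C, giving V_E = 1.99 V.
I_C = (V_CC − 0.2 − V_E)/R_C = (10.8 − 1.99)/6.8 = 1.3 mA.
Check: I_B = (8 − 1.99)/220 = 0.0273 mA, and β·I_B = 1.37 mA > I_C, confirming saturation.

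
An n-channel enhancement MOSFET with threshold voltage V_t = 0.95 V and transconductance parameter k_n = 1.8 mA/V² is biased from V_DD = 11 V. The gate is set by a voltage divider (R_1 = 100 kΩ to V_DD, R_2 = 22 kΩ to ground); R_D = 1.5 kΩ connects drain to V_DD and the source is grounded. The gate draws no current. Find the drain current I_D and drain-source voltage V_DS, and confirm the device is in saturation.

V_G = V_DD·R_2/(R_1+R_2) = 11×22/122 = 1.98 V. With the source grounded, V_GS = V_G = 1.98 V.
Assume saturation: I_D = (k_n/2)(V_GS − V_t)² = (1.8/2)×(1.98 − 0.95)² = 0.9×1.03² = 0.962 mA.
V_DS = V_DD − I_D·R_D = 11 − 0.962×1.5 = 9.56 V.
Saturation requires V_DS ≥ V_GS − V_t = 1.03 V; 9.56 ≥ 1.03 ✓.

I_D ≈ 0.96 mA, V_DS ≈ 9.6 V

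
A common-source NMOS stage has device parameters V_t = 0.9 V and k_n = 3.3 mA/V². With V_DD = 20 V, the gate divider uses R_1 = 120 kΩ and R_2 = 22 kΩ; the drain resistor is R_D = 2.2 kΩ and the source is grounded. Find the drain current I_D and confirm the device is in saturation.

I_D ≈ 8 mA

V_G = V_DD·R_2/(R_1+R_2) = 20×22/142 = 3.1 V. With the source grounded, V_GS = V_G = 3.1 V.
Assume saturation: I_D = (k_n/2)(V_GS − V_t)² = (3.3/2)×(3.1 − 0.9)² = 1.65×2.2² = 7.98 mA.
V_DS = V_DD − I_D·R_D = 20 − 7.98×2.2 = 2.45 V.
Saturation requires V_DS ≥ V_GS − V_t = 2.2 V; 2.45 ≥ 2.2 ✓.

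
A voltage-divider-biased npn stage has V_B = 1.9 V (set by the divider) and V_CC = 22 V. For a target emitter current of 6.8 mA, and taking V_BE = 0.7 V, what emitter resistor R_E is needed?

R_E ≈ 0.18 kΩ

V_E = V_B − V_BE = 1.9 − 0.7 = 1.2 V.
R_E = V_E / I_E = 1.2 / 6.8 = 0.176 kΩ.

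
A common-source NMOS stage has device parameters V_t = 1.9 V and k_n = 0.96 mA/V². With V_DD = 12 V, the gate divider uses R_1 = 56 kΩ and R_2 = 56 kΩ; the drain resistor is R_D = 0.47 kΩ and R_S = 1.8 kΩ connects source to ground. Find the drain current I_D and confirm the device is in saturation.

I_D ≈ 1.3 mA

V_G = V_DD·R_2/(R_1+R_2) = 12×56/112 = 6 V.
Assume saturation: I_D = (k_n/2)(V_GS − V_t)² with V_GS = V_G − I_D·R_S = 6 − 1.8·I_D.
Substituting gives 1.56·I_D² − 8.08·I_D + 8.07 = 0, with roots I_D = 1.35 or 3.85 mA.
The root I_D = 3.85 mA gives V_GS = -0.933 V ≤ V_t, so take I_D = 1.35 mA.
Then V_GS = 3.58 V and V_DS = V_DD − I_D(R_D+R_S) = 12 − 1.35×2.27 = 8.94 V.
Saturation requires V_DS ≥ V_GS − V_t = 1.68 V; 8.94 ≥ 1.68 ✓.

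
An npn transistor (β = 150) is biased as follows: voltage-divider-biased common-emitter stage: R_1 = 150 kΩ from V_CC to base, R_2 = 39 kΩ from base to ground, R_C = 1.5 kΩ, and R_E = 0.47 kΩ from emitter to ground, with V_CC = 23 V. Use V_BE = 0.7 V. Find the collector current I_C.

I_C ≈ 6 mA

Thevenize the base divider: V_Th = V_CC·R_2/(R_1+R_2) = 23×39/189 = 4.75 V, R_Th = R_1‖R_2 = 31 kΩ.
Base-emitter loop: V_Th = I_B·R_Th + V_BE + (β+1)I_B·R_E, so I_B = (4.75 − 0.7) / (31 + 151×0.47) = 0.0397 mA.
I_C = β·I_B = 150×0.0397 = 5.95 mA, and I_E = (β+1)I_B = 5.99 mA.
V_CE = V_CC − I_C·R_C − I_E·R_E = 23 − 5.95×1.5 − 5.99×0.47 = 11.3 V.
V_CE = 11.3 V > 0.2 V confirms active-region operation.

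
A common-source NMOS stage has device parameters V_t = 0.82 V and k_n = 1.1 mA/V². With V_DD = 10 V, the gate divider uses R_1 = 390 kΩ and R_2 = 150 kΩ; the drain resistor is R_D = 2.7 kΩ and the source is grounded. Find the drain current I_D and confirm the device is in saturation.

V_G = V_DD·R_2/(R_1+R_2) = 10×150/540 = 2.78 V. With the source grounded, V_GS = V_G = 2.78 V.
Assume saturation: I_D = (k_n/2)(V_GS − V_t)² = (1.1/2)×(2.78 − 0.82)² = 0.55×1.96² = 2.11 mA.
V_DS = V_DD − I_D·R_D = 10 − 2.11×2.7 = 4.31 V.
Saturation requires V_DS ≥ V_GS − V_t = 1.96 V; 4.31 ≥ 1.96 ✓.

I_D ≈ 2.1 mA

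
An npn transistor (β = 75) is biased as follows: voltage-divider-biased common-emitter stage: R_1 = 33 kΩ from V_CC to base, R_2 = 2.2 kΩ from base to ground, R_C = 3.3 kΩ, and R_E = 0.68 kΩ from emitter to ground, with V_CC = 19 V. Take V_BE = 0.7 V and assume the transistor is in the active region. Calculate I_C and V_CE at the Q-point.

I_C ≈ 0.68 mA, V_CE ≈ 16 V

Thevenize the base divider: V_Th = V_CC·R_2/(R_1+R_2) = 19×2.2/35.2 = 1.19 V, R_Th = R_1‖R_2 = 2.06 kΩ.
Base-emitter loop: V_Th = I_B·R_Th + V_BE + (β+1)I_B·R_E, so I_B = (1.19 − 0.7) / (2.06 + 76×0.68) = 0.00907 mA.
I_C = β·I_B = 75×0.00907 = 0.68 mA, and I_E = (β+1)I_B = 0.689 mA.
V_CE = V_CC − I_C·R_C − I_E·R_E = 19 − 0.68×3.3 − 0.689×0.68 = 16.3 V.
V_CE = 16.3 V > 0.2 V confirms active-region operation.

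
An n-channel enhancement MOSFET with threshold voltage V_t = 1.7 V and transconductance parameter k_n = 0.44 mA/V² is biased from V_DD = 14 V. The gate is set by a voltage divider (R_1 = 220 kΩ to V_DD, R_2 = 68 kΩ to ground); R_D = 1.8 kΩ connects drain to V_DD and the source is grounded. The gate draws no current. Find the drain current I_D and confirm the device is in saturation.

V_G = V_DD·R_2/(R_1+R_2) = 14×68/288 = 3.31 V. With the source grounded, V_GS = V_G = 3.31 V.
Assume saturation: I_D = (k_n/2)(V_GS − V_t)² = (0.44/2)×(3.31 − 1.7)² = 0.22×1.61² = 0.567 mA.
V_DS = V_DD − I_D·R_D = 14 − 0.567×1.8 = 13 V.
Saturation requires V_DS ≥ V_GS − V_t = 1.61 V; 13 ≥ 1.61 ✓.

I_D ≈ 0.57 mA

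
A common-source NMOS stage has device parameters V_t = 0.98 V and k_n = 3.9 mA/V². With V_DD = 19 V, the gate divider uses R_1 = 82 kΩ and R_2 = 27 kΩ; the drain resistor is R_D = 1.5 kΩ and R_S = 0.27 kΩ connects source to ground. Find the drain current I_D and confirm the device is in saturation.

I_D ≈ 6.9 mA

V_G = V_DD·R_2/(R_1+R_2) = 19×27/109 = 4.71 V.
Assume saturation: I_D = (k_n/2)(V_GS − V_t)² with V_GS = V_G − I_D·R_S = 4.71 − 0.27·I_D.
Substituting gives 0.142·I_D² − 4.92·I_D + 27.1 = 0, with roots I_D = 6.86 or 27.8 mA.
The root I_D = 27.8 mA gives V_GS = -2.79 V ≤ V_t, so take I_D = 6.86 mA.
Then V_GS = 2.86 V and V_DS = V_DD − I_D(R_D+R_S) = 19 − 6.86×1.77 = 6.86 V.
Saturation requires V_DS ≥ V_GS − V_t = 1.88 V; 6.86 ≥ 1.88 ✓.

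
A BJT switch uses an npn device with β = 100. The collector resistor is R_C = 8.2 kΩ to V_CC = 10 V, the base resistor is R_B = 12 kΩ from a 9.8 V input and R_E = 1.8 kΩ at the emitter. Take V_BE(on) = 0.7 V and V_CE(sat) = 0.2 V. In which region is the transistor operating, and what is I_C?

Assume active: I_B = (9.8 − 0.7)/(12 + 101×1.8) = 0.047 mA, I_C = β·I_B = 4.7 mA.
Then V_CE = 10 − 4.7×8.2 − 4.74×1.8 = -37 V < 0.2 V — the active assumption fails.
Re-solve with V_CE = 0.2 V. KCL at the emitter: V_E/R_E = (V_BB−0.7−V_E)/R_B + (V_CC−0.2−V_E)/R_C, giving V_E = 2.57 V.
I_C = (V_CC − 0.2 − V_E)/R_C = (9.8 − 2.57)/8.2 = 0.882 mA.
Check: I_B = (9.1 − 2.57)/12 = 0.544 mA, and β·I_B = 54.4 mA > I_C, confirming saturation.

saturation; I_C ≈ 0.88 mA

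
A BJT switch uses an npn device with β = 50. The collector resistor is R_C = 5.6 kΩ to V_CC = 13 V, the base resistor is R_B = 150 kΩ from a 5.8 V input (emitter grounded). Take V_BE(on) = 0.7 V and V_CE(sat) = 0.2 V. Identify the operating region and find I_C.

active; I_C ≈ 1.7 mA

Assume active. Base-emitter loop: I_B = (V_BB − V_BE)/R_B = (5.8 − 0.7)/150 = 0.034 mA.
I_C = β·I_B = 50×0.034 = 1.7 mA.
V_CE = V_CC − I_C·R_C = 13 − 1.7×5.6 = 3.48 V > V_CE(sat), so the active-region assumption holds.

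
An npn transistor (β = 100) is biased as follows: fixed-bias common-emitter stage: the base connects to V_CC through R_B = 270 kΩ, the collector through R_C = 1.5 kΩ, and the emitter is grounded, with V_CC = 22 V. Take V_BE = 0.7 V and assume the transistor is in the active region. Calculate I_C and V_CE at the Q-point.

Base loop: V_CC = I_B·R_B + V_BE, so I_B = (22 − 0.7)/270 kΩ = 0.0789 mA.
In the active region I_C = β·I_B = 100 × 0.0789 = 7.89 mA.
Collector loop: V_CE = V_CC − I_C·R_C = 22 − 7.89×1.5 = 10.2 V.
Since V_CE = 10.2 V > V_CE(sat) ≈ 0.2 V, the transistor is in the active region as assumed.

I_C ≈ 7.9 mA, V_CE ≈ 10 V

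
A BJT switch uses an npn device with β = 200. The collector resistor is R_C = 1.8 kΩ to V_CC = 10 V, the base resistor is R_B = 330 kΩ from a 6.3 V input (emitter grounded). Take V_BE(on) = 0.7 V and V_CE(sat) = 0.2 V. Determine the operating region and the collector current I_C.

active; I_C ≈ 3.4 mA

Assume active. Base-emitter loop: I_B = (V_BB − V_BE)/R_B = (6.3 − 0.7)/330 = 0.017 mA.
I_C = β·I_B = 200×0.017 = 3.39 mA.
V_CE = V_CC − I_C·R_C = 10 − 3.39×1.8 = 3.89 V > V_CE(sat), so the active-region assumption holds.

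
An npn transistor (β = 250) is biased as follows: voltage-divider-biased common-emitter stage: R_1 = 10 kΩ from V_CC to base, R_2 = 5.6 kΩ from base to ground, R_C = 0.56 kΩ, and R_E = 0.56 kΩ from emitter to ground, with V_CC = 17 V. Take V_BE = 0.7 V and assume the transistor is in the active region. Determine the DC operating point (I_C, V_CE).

Thevenize the base divider: V_Th = V_CC·R_2/(R_1+R_2) = 17×5.6/15.6 = 6.1 V, R_Th = R_1‖R_2 = 3.59 kΩ.
Base-emitter loop: V_Th = I_B·R_Th + V_BE + (β+1)I_B·R_E, so I_B = (6.1 − 0.7) / (3.59 + 251×0.56) = 0.0375 mA.
I_C = β·I_B = 250×0.0375 = 9.37 mA, and I_E = (β+1)I_B = 9.41 mA.
V_CE = V_CC − I_C·R_C − I_E·R_E = 17 − 9.37×0.56 − 9.41×0.56 = 6.48 V.
V_CE = 6.48 V > 0.2 V confirms active-region operation.

I_C ≈ 9.4 mA, V_CE ≈ 6.5 V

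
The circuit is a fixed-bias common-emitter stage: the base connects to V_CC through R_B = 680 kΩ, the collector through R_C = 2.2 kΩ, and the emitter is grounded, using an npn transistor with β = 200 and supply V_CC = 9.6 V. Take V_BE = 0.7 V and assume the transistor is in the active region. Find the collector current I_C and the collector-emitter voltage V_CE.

I_C ≈ 2.6 mA, V_CE ≈ 3.8 V

Base loop: V_CC = I_B·R_B + V_BE, so I_B = (9.6 − 0.7)/680 kΩ = 0.0131 mA.
In the active region I_C = β·I_B = 200 × 0.0131 = 2.62 mA.
Collector loop: V_CE = V_CC − I_C·R_C = 9.6 − 2.62×2.2 = 3.84 V.
Since V_CE = 3.84 V > V_CE(sat) ≈ 0.2 V, the transistor is in the active region as assumed.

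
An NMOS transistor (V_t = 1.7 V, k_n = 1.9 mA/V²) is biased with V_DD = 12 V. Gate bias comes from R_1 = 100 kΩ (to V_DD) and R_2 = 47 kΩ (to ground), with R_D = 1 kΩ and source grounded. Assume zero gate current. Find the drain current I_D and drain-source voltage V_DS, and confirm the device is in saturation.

I_D ≈ 4.3 mA, V_DS ≈ 7.7 V

V_G = V_DD·R_2/(R_1+R_2) = 12×47/147 = 3.84 V. With the source grounded, V_GS = V_G = 3.84 V.
Assume saturation: I_D = (k_n/2)(V_GS − V_t)² = (1.9/2)×(3.84 − 1.7)² = 0.95×2.14² = 4.34 mA.
V_DS = V_DD − I_D·R_D = 12 − 4.34×1 = 7.66 V.
Saturation requires V_DS ≥ V_GS − V_t = 2.14 V; 7.66 ≥ 2.14 ✓.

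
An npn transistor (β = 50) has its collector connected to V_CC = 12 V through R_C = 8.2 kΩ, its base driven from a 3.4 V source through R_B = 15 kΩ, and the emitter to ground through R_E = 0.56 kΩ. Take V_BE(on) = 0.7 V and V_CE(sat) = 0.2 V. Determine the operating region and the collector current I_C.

saturation; I_C ≈ 1.3 mA

Assume active: I_B = (3.4 − 0.7)/(15 + 51×0.56) = 0.062 mA, I_C = β·I_B = 3.1 mA.
Then V_CE = 12 − 3.1×8.2 − 3.16×0.56 = -15.2 V < 0.2 V — the active assumption fails.
Re-solve with V_CE = 0.2 V. KCL at the emitter: V_E/R_E = (V_BB−0.7−V_E)/R_B + (V_CC−0.2−V_E)/R_C, giving V_E = 0.82 V.
I_C = (V_CC − 0.2 − V_E)/R_C = (11.8 − 0.82)/8.2 = 1.34 mA.
Check: I_B = (2.7 − 0.82)/15 = 0.125 mA, and β·I_B = 6.27 mA > I_C, confirming saturation.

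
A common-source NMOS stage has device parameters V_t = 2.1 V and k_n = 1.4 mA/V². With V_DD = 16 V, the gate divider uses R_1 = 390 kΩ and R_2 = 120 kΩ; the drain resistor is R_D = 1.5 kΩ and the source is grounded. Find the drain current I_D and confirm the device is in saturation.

V_G = V_DD·R_2/(R_1+R_2) = 16×120/510 = 3.76 V. With the source grounded, V_GS = V_G = 3.76 V.
Assume saturation: I_D = (k_n/2)(V_GS − V_t)² = (1.4/2)×(3.76 − 2.1)² = 0.7×1.66² = 1.94 mA.
V_DS = V_DD − I_D·R_D = 16 − 1.94×1.5 = 13.1 V.
Saturation requires V_DS ≥ V_GS − V_t = 1.66 V; 13.1 ≥ 1.66 ✓.

I_D ≈ 1.9 mA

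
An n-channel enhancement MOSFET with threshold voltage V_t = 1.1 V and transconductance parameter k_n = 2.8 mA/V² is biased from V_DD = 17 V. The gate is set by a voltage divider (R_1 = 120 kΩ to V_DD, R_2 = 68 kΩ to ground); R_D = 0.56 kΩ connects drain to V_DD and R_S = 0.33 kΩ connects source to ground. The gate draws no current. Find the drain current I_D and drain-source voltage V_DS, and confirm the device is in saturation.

I_D ≈ 8 mA, V_DS ≈ 9.8 V

V_G = V_DD·R_2/(R_1+R_2) = 17×68/188 = 6.15 V.
Assume saturation: I_D = (k_n/2)(V_GS − V_t)² with V_GS = V_G − I_D·R_S = 6.15 − 0.33·I_D.
Substituting gives 0.152·I_D² − 5.67·I_D + 35.7 = 0, with roots I_D = 8.04 or 29.1 mA.
The root I_D = 29.1 mA gives V_GS = -3.46 V ≤ V_t, so take I_D = 8.04 mA.
Then V_GS = 3.5 V and V_DS = V_DD − I_D(R_D+R_S) = 17 − 8.04×0.89 = 9.85 V.
Saturation requires V_DS ≥ V_GS − V_t = 2.4 V; 9.85 ≥ 2.4 ✓.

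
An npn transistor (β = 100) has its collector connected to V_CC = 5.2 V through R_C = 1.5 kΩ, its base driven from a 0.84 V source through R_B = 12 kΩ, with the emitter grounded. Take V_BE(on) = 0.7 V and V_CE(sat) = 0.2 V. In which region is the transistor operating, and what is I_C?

Assume active. Base-emitter loop: I_B = (V_BB − V_BE)/R_B = (0.84 − 0.7)/12 = 0.0117 mA.
I_C = β·I_B = 100×0.0117 = 1.17 mA.
V_CE = V_CC − I_C·R_C = 5.2 − 1.17×1.5 = 3.45 V > V_CE(sat), so the active-region assumption holds.

active; I_C ≈ 1.2 mA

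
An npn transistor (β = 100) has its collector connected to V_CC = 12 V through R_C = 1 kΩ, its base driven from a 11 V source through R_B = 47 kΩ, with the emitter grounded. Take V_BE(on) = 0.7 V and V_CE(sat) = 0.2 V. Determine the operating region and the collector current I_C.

saturation; I_C ≈ 12 mA

Assume active: I_B = (11 − 0.7)/47 = 0.219 mA, giving I_C = β·I_B = 21.9 mA.
But then V_CE = 12 − 21.9×1 = -9.91 V < V_CE(sat) = 0.2 V — impossible in the active region.
So the transistor is saturated. With V_CE = 0.2 V, I_C = (V_CC − 0.2)/R_C = 11.8/1 = 11.8 mA.
Check: β·I_B = 21.9 mA > I_C = 11.8 mA, confirming saturation.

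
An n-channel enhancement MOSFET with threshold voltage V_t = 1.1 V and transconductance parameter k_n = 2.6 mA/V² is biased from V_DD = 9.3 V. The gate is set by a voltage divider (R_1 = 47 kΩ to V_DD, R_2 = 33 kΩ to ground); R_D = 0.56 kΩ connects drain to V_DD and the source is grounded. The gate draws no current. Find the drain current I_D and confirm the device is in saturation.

V_G = V_DD·R_2/(R_1+R_2) = 9.3×33/80 = 3.84 V. With the source grounded, V_GS = V_G = 3.84 V.
Assume saturation: I_D = (k_n/2)(V_GS − V_t)² = (2.6/2)×(3.84 − 1.1)² = 1.3×2.74² = 9.73 mA.
V_DS = V_DD − I_D·R_D = 9.3 − 9.73×0.56 = 3.85 V.
Saturation requires V_DS ≥ V_GS − V_t = 2.74 V; 3.85 ≥ 2.74 ✓.

I_D ≈ 9.7 mA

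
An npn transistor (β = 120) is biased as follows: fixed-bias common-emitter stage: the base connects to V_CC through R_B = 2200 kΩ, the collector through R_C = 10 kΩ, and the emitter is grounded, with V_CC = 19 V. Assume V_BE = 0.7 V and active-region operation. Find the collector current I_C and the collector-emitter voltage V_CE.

I_C ≈ 1 mA, V_CE ≈ 9 V

Base loop: V_CC = I_B·R_B + V_BE, so I_B = (19 − 0.7)/2200 kΩ = 0.00832 mA.
In the active region I_C = β·I_B = 120 × 0.00832 = 0.998 mA.
Collector loop: V_CE = V_CC − I_C·R_C = 19 − 0.998×10 = 9.02 V.
Since V_CE = 9.02 V > V_CE(sat) ≈ 0.2 V, the transistor is in the active region as assumed.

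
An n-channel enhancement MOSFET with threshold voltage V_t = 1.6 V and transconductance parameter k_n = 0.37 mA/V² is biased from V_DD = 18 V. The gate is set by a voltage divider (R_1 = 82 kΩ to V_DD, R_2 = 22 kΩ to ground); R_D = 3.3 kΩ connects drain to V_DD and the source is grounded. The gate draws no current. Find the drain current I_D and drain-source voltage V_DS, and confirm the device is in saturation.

I_D ≈ 0.9 mA, V_DS ≈ 15 V

V_G = V_DD·R_2/(R_1+R_2) = 18×22/104 = 3.81 V. With the source grounded, V_GS = V_G = 3.81 V.
Assume saturation: I_D = (k_n/2)(V_GS − V_t)² = (0.37/2)×(3.81 − 1.6)² = 0.185×2.21² = 0.902 mA.
V_DS = V_DD − I_D·R_D = 18 − 0.902×3.3 = 15 V.
Saturation requires V_DS ≥ V_GS − V_t = 2.21 V; 15 ≥ 2.21 ✓.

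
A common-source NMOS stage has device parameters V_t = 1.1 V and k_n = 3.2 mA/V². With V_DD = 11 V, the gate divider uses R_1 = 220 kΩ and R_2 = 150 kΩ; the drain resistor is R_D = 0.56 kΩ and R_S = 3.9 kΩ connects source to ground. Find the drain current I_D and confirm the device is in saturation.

V_G = V_DD·R_2/(R_1+R_2) = 11×150/370 = 4.46 V.
Assume saturation: I_D = (k_n/2)(V_GS − V_t)² with V_GS = V_G − I_D·R_S = 4.46 − 3.9·I_D.
Substituting gives 24.3·I_D² − 42.9·I_D + 18.1 = 0, with roots I_D = 0.693 or 1.07 mA.
The root I_D = 1.07 mA gives V_GS = 0.282 V ≤ V_t, so take I_D = 0.693 mA.
Then V_GS = 1.76 V and V_DS = V_DD − I_D(R_D+R_S) = 11 − 0.693×4.46 = 7.91 V.
Saturation requires V_DS ≥ V_GS − V_t = 0.658 V; 7.91 ≥ 0.658 ✓.

I_D ≈ 0.69 mA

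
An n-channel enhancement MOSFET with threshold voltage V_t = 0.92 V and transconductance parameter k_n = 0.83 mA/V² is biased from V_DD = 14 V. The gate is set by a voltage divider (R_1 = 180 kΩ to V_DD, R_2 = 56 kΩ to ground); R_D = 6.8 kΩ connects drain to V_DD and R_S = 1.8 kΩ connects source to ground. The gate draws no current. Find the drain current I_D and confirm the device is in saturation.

I_D ≈ 0.64 mA

V_G = V_DD·R_2/(R_1+R_2) = 14×56/236 = 3.32 V.
Assume saturation: I_D = (k_n/2)(V_GS − V_t)² with V_GS = V_G − I_D·R_S = 3.32 − 1.8·I_D.
Substituting gives 1.34·I_D² − 4.59·I_D + 2.39 = 0, with roots I_D = 0.643 or 2.77 mA.
The root I_D = 2.77 mA gives V_GS = -1.66 V ≤ V_t, so take I_D = 0.643 mA.
Then V_GS = 2.16 V and V_DS = V_DD − I_D(R_D+R_S) = 14 − 0.643×8.6 = 8.47 V.
Saturation requires V_DS ≥ V_GS − V_t = 1.24 V; 8.47 ≥ 1.24 ✓.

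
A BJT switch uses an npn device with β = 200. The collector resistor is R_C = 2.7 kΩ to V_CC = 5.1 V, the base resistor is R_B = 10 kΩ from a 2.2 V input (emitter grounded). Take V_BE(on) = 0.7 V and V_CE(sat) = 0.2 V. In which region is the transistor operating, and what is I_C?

Assume active: I_B = (2.2 − 0.7)/10 = 0.15 mA, giving I_C = β·I_B = 30 mA.
But then V_CE = 5.1 − 30×2.7 = -75.9 V < V_CE(sat) = 0.2 V — impossible in the active region.
So the transistor is saturated. With V_CE = 0.2 V, I_C = (V_CC − 0.2)/R_C = 4.9/2.7 = 1.81 mA.
Check: β·I_B = 30 mA > I_C = 1.81 mA, confirming saturation.

saturation; I_C ≈ 1.8 mA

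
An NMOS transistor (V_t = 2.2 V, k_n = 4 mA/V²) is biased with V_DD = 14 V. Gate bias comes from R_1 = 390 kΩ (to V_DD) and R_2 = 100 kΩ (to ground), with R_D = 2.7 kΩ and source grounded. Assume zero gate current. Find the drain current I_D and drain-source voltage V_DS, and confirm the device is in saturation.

I_D ≈ 0.86 mA, V_DS ≈ 12 V

V_G = V_DD·R_2/(R_1+R_2) = 14×100/490 = 2.86 V. With the source grounded, V_GS = V_G = 2.86 V.
Assume saturation: I_D = (k_n/2)(V_GS − V_t)² = (4/2)×(2.86 − 2.2)² = 2×0.657² = 0.864 mA.
V_DS = V_DD − I_D·R_D = 14 − 0.864×2.7 = 11.7 V.
Saturation requires V_DS ≥ V_GS − V_t = 0.657 V; 11.7 ≥ 0.657 ✓.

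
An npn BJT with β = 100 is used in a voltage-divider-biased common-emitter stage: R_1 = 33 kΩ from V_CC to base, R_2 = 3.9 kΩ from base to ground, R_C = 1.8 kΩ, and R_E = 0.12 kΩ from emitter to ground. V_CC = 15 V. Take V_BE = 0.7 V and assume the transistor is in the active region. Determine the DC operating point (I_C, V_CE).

I_C ≈ 5.7 mA, V_CE ≈ 4.1 V

Thevenize the base divider: V_Th = V_CC·R_2/(R_1+R_2) = 15×3.9/36.9 = 1.59 V, R_Th = R_1‖R_2 = 3.49 kΩ.
Base-emitter loop: V_Th = I_B·R_Th + V_BE + (β+1)I_B·R_E, so I_B = (1.59 − 0.7) / (3.49 + 101×0.12) = 0.0567 mA.
I_C = β·I_B = 100×0.0567 = 5.67 mA, and I_E = (β+1)I_B = 5.73 mA.
V_CE = V_CC − I_C·R_C − I_E·R_E = 15 − 5.67×1.8 − 5.73×0.12 = 4.1 V.
V_CE = 4.1 V > 0.2 V confirms active-region operation.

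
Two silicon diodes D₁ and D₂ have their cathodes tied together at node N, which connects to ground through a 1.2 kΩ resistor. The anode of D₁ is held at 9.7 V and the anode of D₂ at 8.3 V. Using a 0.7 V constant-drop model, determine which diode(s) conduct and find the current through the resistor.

Only D₁ conducts; I_R ≈ 7.5 mA

Assume both conduct. Then node N would need to be at both 9.7−0.7 = 9 V and 8.3−0.7 = 7.6 V, which is impossible.
Assume only D₁ conducts: V_N = 9.7 − 0.7 = 9 V, so I_R = 9/1.2 = 7.5 mA.
Check D₂: its anode-to-cathode voltage is 8.3 − 9 = -0.7 V < 0.7 V, so it is off. The assumption is consistent.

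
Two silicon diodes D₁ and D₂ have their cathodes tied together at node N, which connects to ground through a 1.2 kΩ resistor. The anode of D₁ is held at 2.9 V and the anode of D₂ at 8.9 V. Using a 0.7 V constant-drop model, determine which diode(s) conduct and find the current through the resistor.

Assume both conduct. Then node N would need to be at both 2.9−0.7 = 2.2 V and 8.9−0.7 = 8.2 V, which is impossible.
Assume only D₂ conducts: V_N = 8.9 − 0.7 = 8.2 V, so I_R = 8.2/1.2 = 6.83 mA.
Check D₁: its anode-to-cathode voltage is 2.9 − 8.2 = -5.3 V < 0.7 V, so it is off. The assumption is consistent.

Only D₂ conducts; I_R ≈ 6.8 mA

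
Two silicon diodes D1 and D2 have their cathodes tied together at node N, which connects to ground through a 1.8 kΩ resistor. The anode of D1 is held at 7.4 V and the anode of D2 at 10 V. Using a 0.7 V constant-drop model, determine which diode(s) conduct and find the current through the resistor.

Only D2 conducts; I_R ≈ 5.2 mA

Assume both conduct. Then node N would need to be at both 7.4−0.7 = 6.7 V and 10−0.7 = 9.3 V, which is impossible.
Assume only D2 conducts: V_N = 10 − 0.7 = 9.3 V, so I_R = 9.3/1.8 = 5.17 mA.
Check D1: its anode-to-cathode voltage is 7.4 − 9.3 = -1.9 V < 0.7 V, so it is off. The assumption is consistent.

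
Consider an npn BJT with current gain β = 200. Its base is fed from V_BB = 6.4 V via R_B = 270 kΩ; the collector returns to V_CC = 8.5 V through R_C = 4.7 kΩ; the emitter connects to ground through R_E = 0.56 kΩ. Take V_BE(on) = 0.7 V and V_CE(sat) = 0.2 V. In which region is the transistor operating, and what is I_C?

Assume active: I_B = (6.4 − 0.7)/(270 + 201×0.56) = 0.0149 mA, I_C = β·I_B = 2.98 mA.
Then V_CE = 8.5 − 2.98×4.7 − 2.99×0.56 = -7.18 V < 0.2 V — the active assumption fails.
Re-solve with V_CE = 0.2 V. KCL at the emitter: V_E/R_E = (V_BB−0.7−V_E)/R_B + (V_CC−0.2−V_E)/R_C, giving V_E = 0.893 V.
I_C = (V_CC − 0.2 − V_E)/R_C = (8.3 − 0.893)/4.7 = 1.58 mA.
Check: I_B = (5.7 − 0.893)/270 = 0.0178 mA, and β·I_B = 3.56 mA > I_C, confirming saturation.

saturation; I_C ≈ 1.6 mA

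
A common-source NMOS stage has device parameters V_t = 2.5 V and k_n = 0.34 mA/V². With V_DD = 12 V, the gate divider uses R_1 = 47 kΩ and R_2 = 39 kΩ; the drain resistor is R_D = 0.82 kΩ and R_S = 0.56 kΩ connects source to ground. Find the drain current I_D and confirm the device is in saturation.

V_G = V_DD·R_2/(R_1+R_2) = 12×39/86 = 5.44 V.
Assume saturation: I_D = (k_n/2)(V_GS − V_t)² with V_GS = V_G − I_D·R_S = 5.44 − 0.56·I_D.
Substituting gives 0.0533·I_D² − 1.56·I_D + 1.47 = 0, with roots I_D = 0.976 or 28.3 mA.
The root I_D = 28.3 mA gives V_GS = -10.4 V ≤ V_t, so take I_D = 0.976 mA.
Then V_GS = 4.9 V and V_DS = V_DD − I_D(R_D+R_S) = 12 − 0.976×1.38 = 10.7 V.
Saturation requires V_DS ≥ V_GS − V_t = 2.4 V; 10.7 ≥ 2.4 ✓.

I_D ≈ 0.98 mA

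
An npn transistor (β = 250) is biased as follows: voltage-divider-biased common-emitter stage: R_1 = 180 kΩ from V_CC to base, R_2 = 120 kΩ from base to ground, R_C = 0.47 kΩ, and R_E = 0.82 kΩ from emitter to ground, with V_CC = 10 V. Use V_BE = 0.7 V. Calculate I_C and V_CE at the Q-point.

I_C ≈ 3 mA, V_CE ≈ 6.2 V

Thevenize the base divider: V_Th = V_CC·R_2/(R_1+R_2) = 10×120/300 = 4 V, R_Th = R_1‖R_2 = 72 kΩ.
Base-emitter loop: V_Th = I_B·R_Th + V_BE + (β+1)I_B·R_E, so I_B = (4 − 0.7) / (72 + 251×0.82) = 0.0119 mA.
I_C = β·I_B = 250×0.0119 = 2.97 mA, and I_E = (β+1)I_B = 2.98 mA.
V_CE = V_CC − I_C·R_C − I_E·R_E = 10 − 2.97×0.47 − 2.98×0.82 = 6.16 V.
V_CE = 6.16 V > 0.2 V confirms active-region operation.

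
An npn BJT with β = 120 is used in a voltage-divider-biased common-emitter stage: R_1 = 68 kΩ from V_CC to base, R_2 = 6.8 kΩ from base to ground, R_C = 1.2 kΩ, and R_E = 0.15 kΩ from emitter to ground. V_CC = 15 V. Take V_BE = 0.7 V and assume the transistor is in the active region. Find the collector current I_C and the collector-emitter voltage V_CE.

Thevenize the base divider: V_Th = V_CC·R_2/(R_1+R_2) = 15×6.8/74.8 = 1.36 V, R_Th = R_1‖R_2 = 6.18 kΩ.
Base-emitter loop: V_Th = I_B·R_Th + V_BE + (β+1)I_B·R_E, so I_B = (1.36 − 0.7) / (6.18 + 121×0.15) = 0.0273 mA.
I_C = β·I_B = 120×0.0273 = 3.27 mA, and I_E = (β+1)I_B = 3.3 mA.
V_CE = V_CC − I_C·R_C − I_E·R_E = 15 − 3.27×1.2 − 3.3×0.15 = 10.6 V.
V_CE = 10.6 V > 0.2 V confirms active-region operation.

I_C ≈ 3.3 mA, V_CE ≈ 11 V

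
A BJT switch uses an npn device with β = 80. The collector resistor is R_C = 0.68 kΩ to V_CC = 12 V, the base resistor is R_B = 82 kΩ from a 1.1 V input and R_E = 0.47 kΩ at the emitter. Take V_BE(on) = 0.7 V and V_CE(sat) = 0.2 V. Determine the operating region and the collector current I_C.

Assume active. Base-emitter loop: I_B = (V_BB − V_BE)/(R_B + (β+1)R_E) = (1.1 − 0.7)/(82 + 81×0.47) = 0.00333 mA.
I_C = β·I_B = 80×0.00333 = 0.267 mA.
V_CE = V_CC − I_C·R_C − I_E·R_E = 12 − 0.267×0.68 − 0.27×0.47 = 11.7 V > V_CE(sat), so the active-region assumption holds.

active; I_C ≈ 0.27 mA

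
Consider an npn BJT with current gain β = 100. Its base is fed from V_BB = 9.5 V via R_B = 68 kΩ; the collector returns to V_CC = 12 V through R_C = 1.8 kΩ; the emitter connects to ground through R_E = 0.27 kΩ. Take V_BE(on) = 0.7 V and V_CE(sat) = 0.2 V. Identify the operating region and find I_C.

Assume active: I_B = (9.5 − 0.7)/(68 + 101×0.27) = 0.0924 mA, I_C = β·I_B = 9.24 mA.
Then V_CE = 12 − 9.24×1.8 − 9.33×0.27 = -7.15 V < 0.2 V — the active assumption fails.
Re-solve with V_CE = 0.2 V. KCL at the emitter: V_E/R_E = (V_BB−0.7−V_E)/R_B + (V_CC−0.2−V_E)/R_C, giving V_E = 1.56 V.
I_C = (V_CC − 0.2 − V_E)/R_C = (11.8 − 1.56)/1.8 = 5.69 mA.
Check: I_B = (8.8 − 1.56)/68 = 0.106 mA, and β·I_B = 10.6 mA > I_C, confirming saturation.

saturation; I_C ≈ 5.7 mA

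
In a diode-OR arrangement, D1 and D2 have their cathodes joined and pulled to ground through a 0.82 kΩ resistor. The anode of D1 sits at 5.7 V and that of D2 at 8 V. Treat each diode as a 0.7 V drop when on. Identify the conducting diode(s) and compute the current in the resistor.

Assume both conduct. Then node N would need to be at both 5.7−0.7 = 5 V and 8−0.7 = 7.3 V, which is impossible.
Assume only D2 conducts: V_N = 8 − 0.7 = 7.3 V, so I_R = 7.3/0.82 = 8.9 mA.
Check D1: its anode-to-cathode voltage is 5.7 − 7.3 = -1.6 V < 0.7 V, so it is off. The assumption is consistent.

Only D2 conducts; I_R ≈ 8.9 mA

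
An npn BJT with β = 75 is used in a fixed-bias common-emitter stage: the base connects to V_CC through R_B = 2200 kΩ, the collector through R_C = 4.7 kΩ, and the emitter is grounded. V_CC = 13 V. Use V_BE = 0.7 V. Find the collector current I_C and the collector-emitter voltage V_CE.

I_C ≈ 0.42 mA, V_CE ≈ 11 V

Base loop: V_CC = I_B·R_B + V_BE, so I_B = (13 − 0.7)/2200 kΩ = 0.00559 mA.
In the active region I_C = β·I_B = 75 × 0.00559 = 0.419 mA.
Collector loop: V_CE = V_CC − I_C·R_C = 13 − 0.419×4.7 = 11 V.
Since V_CE = 11 V > V_CE(sat) ≈ 0.2 V, the transistor is in the active region as assumed.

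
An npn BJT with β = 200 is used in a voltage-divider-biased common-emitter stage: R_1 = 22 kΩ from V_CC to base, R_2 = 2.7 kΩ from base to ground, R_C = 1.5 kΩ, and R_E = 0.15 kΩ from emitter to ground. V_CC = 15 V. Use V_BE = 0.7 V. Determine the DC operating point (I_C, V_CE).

I_C ≈ 5.8 mA, V_CE ≈ 5.5 V

Thevenize the base divider: V_Th = V_CC·R_2/(R_1+R_2) = 15×2.7/24.7 = 1.64 V, R_Th = R_1‖R_2 = 2.4 kΩ.
Base-emitter loop: V_Th = I_B·R_Th + V_BE + (β+1)I_B·R_E, so I_B = (1.64 − 0.7) / (2.4 + 201×0.15) = 0.0289 mA.
I_C = β·I_B = 200×0.0289 = 5.77 mA, and I_E = (β+1)I_B = 5.8 mA.
V_CE = V_CC − I_C·R_C − I_E·R_E = 15 − 5.77×1.5 − 5.8×0.15 = 5.47 V.
V_CE = 5.47 V > 0.2 V confirms active-region operation.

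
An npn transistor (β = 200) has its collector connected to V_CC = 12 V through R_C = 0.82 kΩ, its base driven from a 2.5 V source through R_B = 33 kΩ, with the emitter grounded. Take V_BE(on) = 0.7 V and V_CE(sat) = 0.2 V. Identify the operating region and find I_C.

active; I_C ≈ 11 mA

Assume active. Base-emitter loop: I_B = (V_BB − V_BE)/R_B = (2.5 − 0.7)/33 = 0.0545 mA.
I_C = β·I_B = 200×0.0545 = 10.9 mA.
V_CE = V_CC − I_C·R_C = 12 − 10.9×0.82 = 3.05 V > V_CE(sat), so the active-region assumption holds.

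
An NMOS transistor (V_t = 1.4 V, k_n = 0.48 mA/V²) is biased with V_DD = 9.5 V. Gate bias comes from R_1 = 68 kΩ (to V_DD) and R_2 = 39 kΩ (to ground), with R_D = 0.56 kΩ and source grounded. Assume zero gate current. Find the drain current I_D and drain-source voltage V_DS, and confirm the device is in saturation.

I_D ≈ 1 mA, V_DS ≈ 8.9 V

V_G = V_DD·R_2/(R_1+R_2) = 9.5×39/107 = 3.46 V. With the source grounded, V_GS = V_G = 3.46 V.
Assume saturation: I_D = (k_n/2)(V_GS − V_t)² = (0.48/2)×(3.46 − 1.4)² = 0.24×2.06² = 1.02 mA.
V_DS = V_DD − I_D·R_D = 9.5 − 1.02×0.56 = 8.93 V.
Saturation requires V_DS ≥ V_GS − V_t = 2.06 V; 8.93 ≥ 2.06 ✓.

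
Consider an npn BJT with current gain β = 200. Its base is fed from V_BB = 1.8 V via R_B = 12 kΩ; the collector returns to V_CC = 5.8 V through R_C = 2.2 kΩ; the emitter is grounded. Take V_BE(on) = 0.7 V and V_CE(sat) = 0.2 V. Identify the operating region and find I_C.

saturation; I_C ≈ 2.5 mA

Assume active: I_B = (1.8 − 0.7)/12 = 0.0917 mA, giving I_C = β·I_B = 18.3 mA.
But then V_CE = 5.8 − 18.3×2.2 = -34.5 V < V_CE(sat) = 0.2 V — impossible in the active region.
So the transistor is saturated. With V_CE = 0.2 V, I_C = (V_CC − 0.2)/R_C = 5.6/2.2 = 2.55 mA.
Check: β·I_B = 18.3 mA > I_C = 2.55 mA, confirming saturation.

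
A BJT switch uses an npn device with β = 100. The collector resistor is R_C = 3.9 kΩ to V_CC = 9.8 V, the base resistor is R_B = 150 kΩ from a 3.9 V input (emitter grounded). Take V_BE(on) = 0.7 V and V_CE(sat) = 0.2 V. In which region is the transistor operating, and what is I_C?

Assume active. Base-emitter loop: I_B = (V_BB − V_BE)/R_B = (3.9 − 0.7)/150 = 0.0213 mA.
I_C = β·I_B = 100×0.0213 = 2.13 mA.
V_CE = V_CC − I_C·R_C = 9.8 − 2.13×3.9 = 1.48 V > V_CE(sat), so the active-region assumption holds.

active; I_C ≈ 2.1 mA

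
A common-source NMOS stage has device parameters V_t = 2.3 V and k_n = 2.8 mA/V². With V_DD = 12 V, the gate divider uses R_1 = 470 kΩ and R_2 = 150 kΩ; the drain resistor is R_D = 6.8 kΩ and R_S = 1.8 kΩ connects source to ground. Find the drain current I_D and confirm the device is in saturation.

I_D ≈ 0.15 mA

V_G = V_DD·R_2/(R_1+R_2) = 12×150/620 = 2.9 V.
Assume saturation: I_D = (k_n/2)(V_GS − V_t)² with V_GS = V_G − I_D·R_S = 2.9 − 1.8·I_D.
Substituting gives 4.54·I_D² − 4.04·I_D + 0.509 = 0, with roots I_D = 0.152 or 0.739 mA.
The root I_D = 0.739 mA gives V_GS = 1.57 V ≤ V_t, so take I_D = 0.152 mA.
Then V_GS = 2.63 V and V_DS = V_DD − I_D(R_D+R_S) = 12 − 0.152×8.6 = 10.7 V.
Saturation requires V_DS ≥ V_GS − V_t = 0.33 V; 10.7 ≥ 0.33 ✓.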